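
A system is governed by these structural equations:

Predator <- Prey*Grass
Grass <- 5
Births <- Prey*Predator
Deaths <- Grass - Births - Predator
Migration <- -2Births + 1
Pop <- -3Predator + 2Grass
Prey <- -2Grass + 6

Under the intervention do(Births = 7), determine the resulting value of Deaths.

18

Intervening sets Births = 7 and removes its equation (Births <- Prey*Predator).
Prey = -2Grass + 6  [with Grass=5]  = -4
Predator = Prey*Grass  [with Prey=-4, Grass=5]  = -20
Deaths = Grass - Births - Predator  [with Grass=5, Births=7, Predator=-20]  = 18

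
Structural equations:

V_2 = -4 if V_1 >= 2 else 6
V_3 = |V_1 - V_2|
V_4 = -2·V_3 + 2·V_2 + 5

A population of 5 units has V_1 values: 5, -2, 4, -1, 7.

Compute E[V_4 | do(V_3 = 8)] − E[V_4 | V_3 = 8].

-2

Under do(V_3=8), V_3's equation is replaced by V_3=8 for every unit. Per-unit V_4: -19, 1, -19, 1, -19. Mean = -11.
Observing V_3=8 restricts to units where V_3's equation naturally yields 8: V_1 ∈ {-2, 4}. In that subpopulation V_4 = 1, -19, mean -9.
Difference = -11 − (-9) = -2.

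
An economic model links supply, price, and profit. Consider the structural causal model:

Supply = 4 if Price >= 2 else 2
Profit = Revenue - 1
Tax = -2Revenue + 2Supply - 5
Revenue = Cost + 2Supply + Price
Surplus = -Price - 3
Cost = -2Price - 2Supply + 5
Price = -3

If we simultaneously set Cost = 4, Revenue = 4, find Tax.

-9

Setting Cost = 4, Revenue = 4 by intervention discards those variables' equations.
Supply = 4 if Price >= 2 else 2  [with Price=-3]  = 2
Tax = -2Revenue + 2Supply - 5  [with Revenue=4, Supply=2]  = -9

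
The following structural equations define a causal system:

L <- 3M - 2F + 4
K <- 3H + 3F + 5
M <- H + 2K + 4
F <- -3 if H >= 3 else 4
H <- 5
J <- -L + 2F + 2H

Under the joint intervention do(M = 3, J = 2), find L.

19

Setting M = 3, J = 2 by intervention discards those variables' equations.
F = -3 if H >= 3 else 4  [with H=5]  = -3
L = 3M - 2F + 4  [with M=3, F=-3]  = 19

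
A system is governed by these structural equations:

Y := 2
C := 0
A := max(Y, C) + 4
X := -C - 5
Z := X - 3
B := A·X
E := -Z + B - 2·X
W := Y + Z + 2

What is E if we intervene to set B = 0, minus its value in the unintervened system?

Intervening sets B = 0 and removes its equation (B := A·X).
X = -C - 5  [with C=0]  = -5
Z = X - 3  [with X=-5]  = -8
E = -Z + B - 2·X  [with Z=-8, B=0, X=-5]  = 18
Without intervention: A = max(Y, C) + 4  [with Y=2, C=0]  = 6; X = -C - 5  [with C=0]  = -5; Z = X - 3  [with X=-5]  = -8; B = A·X  [with A=6, X=-5]  = -30; E = -Z + B - 2·X  [with Z=-8, B=-30, X=-5]  = -12.
Change = 18 − (-12) = 30.

30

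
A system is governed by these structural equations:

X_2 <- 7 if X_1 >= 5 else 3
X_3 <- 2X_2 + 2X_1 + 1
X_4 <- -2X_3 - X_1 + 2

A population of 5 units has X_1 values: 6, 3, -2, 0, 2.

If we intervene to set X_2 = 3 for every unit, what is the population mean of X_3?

10.6

The intervention sets X_2=3 in all 5 units regardless of X_1. Recomputing X_3 per unit gives 19, 13, 3, 7, 11; average 10.6.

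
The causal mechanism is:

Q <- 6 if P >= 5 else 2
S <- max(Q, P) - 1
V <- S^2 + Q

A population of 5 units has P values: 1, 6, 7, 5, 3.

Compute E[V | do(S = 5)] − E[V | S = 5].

-1.6

The intervention sets S=5 in all 5 units regardless of P. Recomputing V per unit gives 27, 31, 31, 31, 27; average 29.4.
E[V|S=5] averages over only the 2 units with S=5 (P = 6, 5): V = 31, 31, mean 31.
Difference = 29.4 − 31 = -1.6.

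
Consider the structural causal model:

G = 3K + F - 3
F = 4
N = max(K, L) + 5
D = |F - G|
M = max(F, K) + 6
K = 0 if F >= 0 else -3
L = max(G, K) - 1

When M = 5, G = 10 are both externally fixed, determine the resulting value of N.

14

The joint intervention fixes M = 5, G = 10, removing each variable's own equation.
K = 0 if F >= 0 else -3  [with F=4]  = 0
L = max(G, K) - 1  [with G=10, K=0]  = 9
N = max(K, L) + 5  [with K=0, L=9]  = 14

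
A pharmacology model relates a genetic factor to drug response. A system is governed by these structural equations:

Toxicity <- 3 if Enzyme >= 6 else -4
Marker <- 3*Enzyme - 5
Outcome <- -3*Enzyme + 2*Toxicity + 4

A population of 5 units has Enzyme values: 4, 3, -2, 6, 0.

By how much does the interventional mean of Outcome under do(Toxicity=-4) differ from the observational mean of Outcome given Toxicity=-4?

-2.85

Every unit gets Toxicity=-4 under the intervention. Outcome values become -16, -13, 2, -22, -4; E[Outcome|do(Toxicity=-4)] = -10.6.
Conditioning on Toxicity=-4 selects the 4 unit(s) with Enzyme ∈ {4, 3, -2, 0}. Their Outcome values: -16, -13, 2, -4. Mean = -7.75.
Difference = -10.6 − (-7.75) = -2.85.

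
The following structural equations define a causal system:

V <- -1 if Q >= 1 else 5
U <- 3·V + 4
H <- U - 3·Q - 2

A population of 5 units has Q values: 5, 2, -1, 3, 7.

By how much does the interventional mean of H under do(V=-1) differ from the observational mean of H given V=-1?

3.15

do(V=-1) breaks V's dependence on Q. With V=-1 fixed, H across the units is -16, -7, 2, -10, -22, mean -10.6.
E[H|V=-1] averages over only the 4 units with V=-1 (Q = 5, 2, 3, 7): H = -16, -7, -10, -22, mean -13.75.
Difference = -10.6 − (-13.75) = 3.15.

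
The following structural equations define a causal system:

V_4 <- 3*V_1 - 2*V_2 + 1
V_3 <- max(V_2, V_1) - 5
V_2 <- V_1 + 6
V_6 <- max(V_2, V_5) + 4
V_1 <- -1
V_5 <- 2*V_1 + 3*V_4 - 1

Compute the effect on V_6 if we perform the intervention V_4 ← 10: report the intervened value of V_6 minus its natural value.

Under do(V_4=10), the mechanism V_4 <- 3*V_1 - 2*V_2 + 1 is discarded; V_4 is fixed at 10.
V_2 = V_1 + 6  [with V_1=-1]  = 5
V_5 = 2*V_1 + 3*V_4 - 1  [with V_1=-1, V_4=10]  = 27
V_6 = max(V_2, V_5) + 4  [with V_2=5, V_5=27]  = 31
Without intervention: V_2 = V_1 + 6  [with V_1=-1]  = 5; V_4 = 3*V_1 - 2*V_2 + 1  [with V_1=-1, V_2=5]  = -12; V_5 = 2*V_1 + 3*V_4 - 1  [with V_1=-1, V_4=-12]  = -39; V_6 = max(V_2, V_5) + 4  [with V_2=5, V_5=-39]  = 9.
Change = 31 − 9 = 22.

22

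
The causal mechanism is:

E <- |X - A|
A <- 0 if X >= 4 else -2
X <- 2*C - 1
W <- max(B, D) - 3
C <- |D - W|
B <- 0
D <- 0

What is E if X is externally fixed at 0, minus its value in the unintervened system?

Under do(X=0), the mechanism X <- 2*C - 1 is discarded; X is fixed at 0.
A = 0 if X >= 4 else -2  [with X=0]  = -2
E = |X - A|  [with X=0, A=-2]  = 2
Without intervention: W = max(B, D) - 3  [with B=0, D=0]  = -3; C = |D - W|  [with D=0, W=-3]  = 3; X = 2*C - 1  [with C=3]  = 5; A = 0 if X >= 4 else -2  [with X=5]  = 0; E = |X - A|  [with X=5, A=0]  = 5.
Change = 2 − 5 = -3.

-3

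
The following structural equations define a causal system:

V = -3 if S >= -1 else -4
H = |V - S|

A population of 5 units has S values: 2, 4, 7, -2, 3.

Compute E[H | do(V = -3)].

5.8

Under do(V=-3), V's equation is replaced by V=-3 for every unit. Per-unit H: 5, 7, 10, 1, 6. Mean = 5.8.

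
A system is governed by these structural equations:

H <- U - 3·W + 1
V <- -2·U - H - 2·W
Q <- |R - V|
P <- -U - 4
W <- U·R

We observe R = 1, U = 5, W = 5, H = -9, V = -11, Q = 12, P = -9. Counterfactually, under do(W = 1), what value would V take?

do(W=1) replaces the equation W <- U·R with the constant W = 1.
H = U - 3·W + 1  [with U=5, W=1]  = 3
V = -2·U - H - 2·W  [with U=5, H=3, W=1]  = -15

-15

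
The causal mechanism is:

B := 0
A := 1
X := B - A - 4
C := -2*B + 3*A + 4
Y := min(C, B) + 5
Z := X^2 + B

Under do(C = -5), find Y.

Intervening sets C = -5 and removes its equation (C := -2*B + 3*A + 4).
Y = min(C, B) + 5  [with C=-5, B=0]  = 0

0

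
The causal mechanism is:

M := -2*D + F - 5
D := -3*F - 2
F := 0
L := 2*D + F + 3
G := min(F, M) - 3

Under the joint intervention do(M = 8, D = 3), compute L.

9

Setting M = 8, D = 3 by intervention discards those variables' equations.
L = 2*D + F + 3  [with D=3, F=0]  = 9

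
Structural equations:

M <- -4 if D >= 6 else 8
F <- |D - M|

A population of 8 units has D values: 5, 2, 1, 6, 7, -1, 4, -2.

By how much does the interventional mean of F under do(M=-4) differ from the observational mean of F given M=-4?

Under do(M=-4), M's equation is replaced by M=-4 for every unit. Per-unit F: 9, 6, 5, 10, 11, 3, 8, 2. Mean = 6.75.
Observing M=-4 restricts to units where M's equation naturally yields -4: D ∈ {6, 7}. In that subpopulation F = 10, 11, mean 10.5.
Difference = 6.75 − 10.5 = -3.75.

-3.75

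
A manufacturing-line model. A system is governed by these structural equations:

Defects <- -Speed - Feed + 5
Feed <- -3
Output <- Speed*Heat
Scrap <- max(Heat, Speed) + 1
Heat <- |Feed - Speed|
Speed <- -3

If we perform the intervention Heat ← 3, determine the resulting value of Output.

The intervention breaks the incoming arrows to Heat: Heat <- |Feed - Speed| no longer applies, and Heat = 3.
Output = Speed*Heat  [with Speed=-3, Heat=3]  = -9

-9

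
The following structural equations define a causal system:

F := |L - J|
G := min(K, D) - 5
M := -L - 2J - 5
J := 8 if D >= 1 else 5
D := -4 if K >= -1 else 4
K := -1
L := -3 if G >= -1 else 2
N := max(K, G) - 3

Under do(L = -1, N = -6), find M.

The joint intervention fixes L = -1, N = -6, removing each variable's own equation.
D = -4 if K >= -1 else 4  [with K=-1]  = -4
J = 8 if D >= 1 else 5  [with D=-4]  = 5
M = -L - 2J - 5  [with L=-1, J=5]  = -14

-14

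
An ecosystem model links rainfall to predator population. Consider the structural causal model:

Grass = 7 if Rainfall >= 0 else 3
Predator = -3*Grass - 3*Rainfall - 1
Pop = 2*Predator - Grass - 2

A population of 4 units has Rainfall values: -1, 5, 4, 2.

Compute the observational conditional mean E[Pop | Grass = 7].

Observing Grass=7 restricts to units where Grass's equation naturally yields 7: Rainfall ∈ {5, 4, 2}. In that subpopulation Pop = -83, -77, -65, mean -75.

-75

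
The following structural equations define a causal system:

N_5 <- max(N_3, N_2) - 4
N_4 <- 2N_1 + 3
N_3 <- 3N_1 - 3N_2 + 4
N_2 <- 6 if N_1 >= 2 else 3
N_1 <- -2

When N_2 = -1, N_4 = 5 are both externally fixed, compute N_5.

-3

Setting N_2 = -1, N_4 = 5 by intervention discards those variables' equations.
N_3 = 3N_1 - 3N_2 + 4  [with N_1=-2, N_2=-1]  = 1
N_5 = max(N_3, N_2) - 4  [with N_3=1, N_2=-1]  = -3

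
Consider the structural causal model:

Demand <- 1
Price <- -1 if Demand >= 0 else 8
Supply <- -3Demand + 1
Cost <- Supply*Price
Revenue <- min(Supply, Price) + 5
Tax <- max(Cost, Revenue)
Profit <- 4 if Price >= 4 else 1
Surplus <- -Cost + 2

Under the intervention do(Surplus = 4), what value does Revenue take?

3

do(Surplus=4) replaces the equation Surplus <- -Cost + 2 with the constant Surplus = 4.
Revenue is not downstream of the intervention, so its value is determined by the original equations.
Price = -1 if Demand >= 0 else 8  [with Demand=1]  = -1
Supply = -3Demand + 1  [with Demand=1]  = -2
Revenue = min(Supply, Price) + 5  [with Supply=-2, Price=-1]  = 3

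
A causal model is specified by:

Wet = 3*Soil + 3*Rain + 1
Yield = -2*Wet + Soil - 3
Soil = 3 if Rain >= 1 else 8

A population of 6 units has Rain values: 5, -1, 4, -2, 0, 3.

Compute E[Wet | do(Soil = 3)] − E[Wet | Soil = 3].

The intervention sets Soil=3 in all 6 units regardless of Rain. Recomputing Wet per unit gives 25, 7, 22, 4, 10, 19; average 14.5.
Conditioning on Soil=3 selects the 3 unit(s) with Rain ∈ {5, 4, 3}. Their Wet values: 25, 22, 19. Mean = 22.
Difference = 14.5 − 22 = -7.5.

-7.5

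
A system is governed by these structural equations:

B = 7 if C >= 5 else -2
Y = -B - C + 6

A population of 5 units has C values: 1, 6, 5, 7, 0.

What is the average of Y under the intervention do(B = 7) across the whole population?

The intervention sets B=7 in all 5 units regardless of C. Recomputing Y per unit gives -2, -7, -6, -8, -1; average -4.8.

-4.8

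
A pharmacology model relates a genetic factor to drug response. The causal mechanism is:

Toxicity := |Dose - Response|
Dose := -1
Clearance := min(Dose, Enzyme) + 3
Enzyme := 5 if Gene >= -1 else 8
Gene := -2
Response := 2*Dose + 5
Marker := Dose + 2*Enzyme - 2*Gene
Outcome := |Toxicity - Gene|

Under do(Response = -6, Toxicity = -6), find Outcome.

Setting Response = -6, Toxicity = -6 by intervention discards those variables' equations.
Outcome = |Toxicity - Gene|  [with Toxicity=-6, Gene=-2]  = 4

4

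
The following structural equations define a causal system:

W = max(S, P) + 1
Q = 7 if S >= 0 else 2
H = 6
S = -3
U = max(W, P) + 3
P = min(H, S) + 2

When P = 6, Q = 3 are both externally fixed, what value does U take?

10

Setting P = 6, Q = 3 by intervention discards those variables' equations.
W = max(S, P) + 1  [with S=-3, P=6]  = 7
U = max(W, P) + 3  [with W=7, P=6]  = 10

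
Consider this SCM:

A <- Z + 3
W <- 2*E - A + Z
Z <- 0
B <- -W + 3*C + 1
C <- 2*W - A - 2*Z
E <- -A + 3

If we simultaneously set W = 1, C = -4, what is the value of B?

-12

The joint intervention fixes W = 1, C = -4, removing each variable's own equation.
B = -W + 3*C + 1  [with W=1, C=-4]  = -12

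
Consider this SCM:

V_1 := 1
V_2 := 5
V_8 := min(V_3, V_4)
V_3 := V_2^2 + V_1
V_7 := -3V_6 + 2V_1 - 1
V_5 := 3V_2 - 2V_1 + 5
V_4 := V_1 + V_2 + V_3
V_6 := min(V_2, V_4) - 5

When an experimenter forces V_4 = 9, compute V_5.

18

Intervening sets V_4 = 9 and removes its equation (V_4 := V_1 + V_2 + V_3).
No directed path runs from V_4 to V_5, so V_5 keeps its natural value.
V_5 = 3V_2 - 2V_1 + 5  [with V_2=5, V_1=1]  = 18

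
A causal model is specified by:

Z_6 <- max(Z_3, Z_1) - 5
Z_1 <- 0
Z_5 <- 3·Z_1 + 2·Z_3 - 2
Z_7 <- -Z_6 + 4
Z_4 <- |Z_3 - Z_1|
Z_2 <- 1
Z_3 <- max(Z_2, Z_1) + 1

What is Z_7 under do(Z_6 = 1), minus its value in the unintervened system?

-4

Intervening sets Z_6 = 1 and removes its equation (Z_6 <- max(Z_3, Z_1) - 5).
Z_7 = -Z_6 + 4  [with Z_6=1]  = 3
Without intervention: Z_3 = max(Z_2, Z_1) + 1  [with Z_2=1, Z_1=0]  = 2; Z_6 = max(Z_3, Z_1) - 5  [with Z_3=2, Z_1=0]  = -3; Z_7 = -Z_6 + 4  [with Z_6=-3]  = 7.
Change = 3 − 7 = -4.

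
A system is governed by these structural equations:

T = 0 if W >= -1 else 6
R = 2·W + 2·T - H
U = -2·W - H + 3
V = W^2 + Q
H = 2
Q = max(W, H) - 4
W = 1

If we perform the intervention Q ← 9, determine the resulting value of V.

10

The intervention breaks the incoming arrows to Q: Q = max(W, H) - 4 no longer applies, and Q = 9.
V = W^2 + Q  [with W=1, Q=9]  = 10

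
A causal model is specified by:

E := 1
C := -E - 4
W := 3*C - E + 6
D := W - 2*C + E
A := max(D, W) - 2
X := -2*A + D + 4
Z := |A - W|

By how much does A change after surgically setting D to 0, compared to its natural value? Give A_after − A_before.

-1

Intervening sets D = 0 and removes its equation (D := W - 2*C + E).
C = -E - 4  [with E=1]  = -5
W = 3*C - E + 6  [with C=-5, E=1]  = -10
A = max(D, W) - 2  [with D=0, W=-10]  = -2
Without intervention: C = -E - 4  [with E=1]  = -5; W = 3*C - E + 6  [with C=-5, E=1]  = -10; D = W - 2*C + E  [with W=-10, C=-5, E=1]  = 1; A = max(D, W) - 2  [with D=1, W=-10]  = -1.
Change = -2 − (-1) = -1.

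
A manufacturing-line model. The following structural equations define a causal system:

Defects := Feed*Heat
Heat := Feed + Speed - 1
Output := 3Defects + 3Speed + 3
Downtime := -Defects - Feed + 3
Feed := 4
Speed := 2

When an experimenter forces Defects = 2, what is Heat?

5

Under do(Defects=2), the mechanism Defects := Feed*Heat is discarded; Defects is fixed at 2.
Since Heat is not a descendant of the intervened variable, it is unaffected.
Heat = Feed + Speed - 1  [with Feed=4, Speed=2]  = 5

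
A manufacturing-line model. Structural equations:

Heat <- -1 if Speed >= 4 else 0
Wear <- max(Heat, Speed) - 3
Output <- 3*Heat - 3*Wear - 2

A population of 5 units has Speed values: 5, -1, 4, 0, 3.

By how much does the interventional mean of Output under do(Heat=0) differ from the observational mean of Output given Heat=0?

Every unit gets Heat=0 under the intervention. Output values become -8, 7, -5, 7, -2; E[Output|do(Heat=0)] = -0.2.
E[Output|Heat=0] averages over only the 3 units with Heat=0 (Speed = -1, 0, 3): Output = 7, 7, -2, mean 4.
Difference = -0.2 − 4 = -4.2.

-4.2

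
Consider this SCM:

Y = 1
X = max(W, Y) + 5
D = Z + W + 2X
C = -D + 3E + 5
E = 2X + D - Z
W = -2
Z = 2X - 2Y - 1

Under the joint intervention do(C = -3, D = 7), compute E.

Setting C = -3, D = 7 by intervention discards those variables' equations.
X = max(W, Y) + 5  [with W=-2, Y=1]  = 6
Z = 2X - 2Y - 1  [with X=6, Y=1]  = 9
E = 2X + D - Z  [with X=6, D=7, Z=9]  = 10

10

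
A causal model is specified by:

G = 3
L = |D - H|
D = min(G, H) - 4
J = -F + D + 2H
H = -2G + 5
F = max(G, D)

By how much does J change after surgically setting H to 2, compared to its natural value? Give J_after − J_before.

Under do(H=2), the mechanism H = -2G + 5 is discarded; H is fixed at 2.
D = min(G, H) - 4  [with G=3, H=2]  = -2
F = max(G, D)  [with G=3, D=-2]  = 3
J = -F + D + 2H  [with F=3, D=-2, H=2]  = -1
Without intervention: H = -2G + 5  [with G=3]  = -1; D = min(G, H) - 4  [with G=3, H=-1]  = -5; F = max(G, D)  [with G=3, D=-5]  = 3; J = -F + D + 2H  [with F=3, D=-5, H=-1]  = -10.
Change = -1 − (-10) = 9.

9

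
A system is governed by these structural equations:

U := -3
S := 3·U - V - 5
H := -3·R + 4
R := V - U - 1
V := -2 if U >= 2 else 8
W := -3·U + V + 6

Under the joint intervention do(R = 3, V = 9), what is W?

The joint intervention fixes R = 3, V = 9, removing each variable's own equation.
W = -3·U + V + 6  [with U=-3, V=9]  = 24

24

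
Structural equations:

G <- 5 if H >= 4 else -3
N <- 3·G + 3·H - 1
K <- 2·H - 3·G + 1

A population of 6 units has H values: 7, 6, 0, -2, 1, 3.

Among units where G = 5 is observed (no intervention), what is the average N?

33.5

E[N|G=5] averages over only the 2 units with G=5 (H = 7, 6): N = 35, 32, mean 33.5.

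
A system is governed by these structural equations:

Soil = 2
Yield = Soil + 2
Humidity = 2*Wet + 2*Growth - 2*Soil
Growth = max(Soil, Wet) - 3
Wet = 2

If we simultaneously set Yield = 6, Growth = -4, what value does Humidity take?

Under do(Yield = 6, Growth = -4), each intervened variable's structural equation is replaced by its fixed value.
Humidity = 2*Wet + 2*Growth - 2*Soil  [with Wet=2, Growth=-4, Soil=2]  = -8

-8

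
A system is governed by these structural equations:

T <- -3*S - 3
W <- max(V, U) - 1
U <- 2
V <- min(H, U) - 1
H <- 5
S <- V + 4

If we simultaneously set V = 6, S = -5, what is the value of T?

12

Setting V = 6, S = -5 by intervention discards those variables' equations.
T = -3*S - 3  [with S=-5]  = 12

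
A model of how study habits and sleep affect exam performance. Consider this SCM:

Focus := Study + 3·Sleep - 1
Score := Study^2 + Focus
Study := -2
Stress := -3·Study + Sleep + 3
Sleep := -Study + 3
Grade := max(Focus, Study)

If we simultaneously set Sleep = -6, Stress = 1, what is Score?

-17

Under do(Sleep = -6, Stress = 1), each intervened variable's structural equation is replaced by its fixed value.
Focus = Study + 3·Sleep - 1  [with Study=-2, Sleep=-6]  = -21
Score = Study^2 + Focus  [with Study=-2, Focus=-21]  = -17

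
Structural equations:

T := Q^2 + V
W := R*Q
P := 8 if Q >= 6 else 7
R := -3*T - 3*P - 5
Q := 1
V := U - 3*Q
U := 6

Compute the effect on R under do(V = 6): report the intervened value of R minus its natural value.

The intervention breaks the incoming arrows to V: V := U - 3*Q no longer applies, and V = 6.
P = 8 if Q >= 6 else 7  [with Q=1]  = 7
T = Q^2 + V  [with Q=1, V=6]  = 7
R = -3*T - 3*P - 5  [with T=7, P=7]  = -47
Without intervention: V = U - 3*Q  [with U=6, Q=1]  = 3; P = 8 if Q >= 6 else 7  [with Q=1]  = 7; T = Q^2 + V  [with Q=1, V=3]  = 4; R = -3*T - 3*P - 5  [with T=4, P=7]  = -38.
Change = -47 − (-38) = -9.

-9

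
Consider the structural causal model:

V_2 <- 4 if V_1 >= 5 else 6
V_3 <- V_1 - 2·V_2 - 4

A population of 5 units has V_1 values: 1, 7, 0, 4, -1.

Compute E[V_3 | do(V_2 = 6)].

-13.8

Every unit gets V_2=6 under the intervention. V_3 values become -15, -9, -16, -12, -17; E[V_3|do(V_2=6)] = -13.8.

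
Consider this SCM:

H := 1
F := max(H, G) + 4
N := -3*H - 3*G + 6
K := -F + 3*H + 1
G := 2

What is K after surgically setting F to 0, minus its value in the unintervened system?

The intervention breaks the incoming arrows to F: F := max(H, G) + 4 no longer applies, and F = 0.
K = -F + 3*H + 1  [with F=0, H=1]  = 4
Without intervention: F = max(H, G) + 4  [with H=1, G=2]  = 6; K = -F + 3*H + 1  [with F=6, H=1]  = -2.
Change = 4 − (-2) = 6.

6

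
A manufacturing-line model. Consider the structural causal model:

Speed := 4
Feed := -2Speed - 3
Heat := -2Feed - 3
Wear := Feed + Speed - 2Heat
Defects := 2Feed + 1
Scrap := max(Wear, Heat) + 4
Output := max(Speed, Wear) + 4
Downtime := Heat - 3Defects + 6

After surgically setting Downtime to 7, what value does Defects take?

do(Downtime=7) replaces the equation Downtime := Heat - 3Defects + 6 with the constant Downtime = 7.
Defects is not downstream of the intervention, so its value is determined by the original equations.
Feed = -2Speed - 3  [with Speed=4]  = -11
Defects = 2Feed + 1  [with Feed=-11]  = -21

-21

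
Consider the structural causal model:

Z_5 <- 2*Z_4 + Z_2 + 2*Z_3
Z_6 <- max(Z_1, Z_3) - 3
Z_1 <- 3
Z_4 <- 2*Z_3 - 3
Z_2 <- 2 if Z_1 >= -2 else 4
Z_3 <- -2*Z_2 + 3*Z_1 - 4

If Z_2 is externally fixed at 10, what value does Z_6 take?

0

Under do(Z_2=10), the mechanism Z_2 <- 2 if Z_1 >= -2 else 4 is discarded; Z_2 is fixed at 10.
Z_3 = -2*Z_2 + 3*Z_1 - 4  [with Z_2=10, Z_1=3]  = -15
Z_6 = max(Z_1, Z_3) - 3  [with Z_1=3, Z_3=-15]  = 0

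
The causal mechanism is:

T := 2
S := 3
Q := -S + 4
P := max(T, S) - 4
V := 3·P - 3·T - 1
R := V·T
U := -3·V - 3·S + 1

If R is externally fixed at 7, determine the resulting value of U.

Intervening sets R = 7 and removes its equation (R := V·T).
No directed path runs from R to U, so U keeps its natural value.
P = max(T, S) - 4  [with T=2, S=3]  = -1
V = 3·P - 3·T - 1  [with P=-1, T=2]  = -10
U = -3·V - 3·S + 1  [with V=-10, S=3]  = 22

22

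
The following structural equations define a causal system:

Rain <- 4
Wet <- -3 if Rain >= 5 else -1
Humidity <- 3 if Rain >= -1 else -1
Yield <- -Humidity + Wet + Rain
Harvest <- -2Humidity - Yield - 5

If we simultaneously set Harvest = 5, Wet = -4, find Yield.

Setting Harvest = 5, Wet = -4 by intervention discards those variables' equations.
Humidity = 3 if Rain >= -1 else -1  [with Rain=4]  = 3
Yield = -Humidity + Wet + Rain  [with Humidity=3, Wet=-4, Rain=4]  = -3

-3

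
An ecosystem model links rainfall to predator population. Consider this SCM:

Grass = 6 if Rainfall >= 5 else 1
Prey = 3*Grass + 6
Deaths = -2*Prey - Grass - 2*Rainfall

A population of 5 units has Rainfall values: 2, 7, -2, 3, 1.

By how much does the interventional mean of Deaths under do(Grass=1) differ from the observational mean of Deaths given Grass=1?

-2.4

Under do(Grass=1), Grass's equation is replaced by Grass=1 for every unit. Per-unit Deaths: -23, -33, -15, -25, -21. Mean = -23.4.
Observing Grass=1 restricts to units where Grass's equation naturally yields 1: Rainfall ∈ {2, -2, 3, 1}. In that subpopulation Deaths = -23, -15, -25, -21, mean -21.
Difference = -23.4 − (-21) = -2.4.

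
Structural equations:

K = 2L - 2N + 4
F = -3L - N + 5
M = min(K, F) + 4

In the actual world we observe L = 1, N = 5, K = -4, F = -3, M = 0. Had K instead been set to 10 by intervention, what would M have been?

1

do(K=10) replaces the equation K = 2L - 2N + 4 with the constant K = 10.
F = -3L - N + 5  [with L=1, N=5]  = -3
M = min(K, F) + 4  [with K=10, F=-3]  = 1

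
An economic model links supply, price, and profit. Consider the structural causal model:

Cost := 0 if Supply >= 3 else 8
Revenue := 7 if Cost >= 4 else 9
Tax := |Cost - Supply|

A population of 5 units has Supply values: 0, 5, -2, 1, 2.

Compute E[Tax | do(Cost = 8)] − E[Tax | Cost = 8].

-0.95

Under do(Cost=8), Cost's equation is replaced by Cost=8 for every unit. Per-unit Tax: 8, 3, 10, 7, 6. Mean = 6.8.
E[Tax|Cost=8] averages over only the 4 units with Cost=8 (Supply = 0, -2, 1, 2): Tax = 8, 10, 7, 6, mean 7.75.
Difference = 6.8 − 7.75 = -0.95.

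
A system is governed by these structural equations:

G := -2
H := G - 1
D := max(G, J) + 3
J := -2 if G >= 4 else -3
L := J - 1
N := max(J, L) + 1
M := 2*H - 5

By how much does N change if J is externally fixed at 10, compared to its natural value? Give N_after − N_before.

13

Under do(J=10), the mechanism J := -2 if G >= 4 else -3 is discarded; J is fixed at 10.
L = J - 1  [with J=10]  = 9
N = max(J, L) + 1  [with J=10, L=9]  = 11
Without intervention: J = -2 if G >= 4 else -3  [with G=-2]  = -3; L = J - 1  [with J=-3]  = -4; N = max(J, L) + 1  [with J=-3, L=-4]  = -2.
Change = 11 − (-2) = 13.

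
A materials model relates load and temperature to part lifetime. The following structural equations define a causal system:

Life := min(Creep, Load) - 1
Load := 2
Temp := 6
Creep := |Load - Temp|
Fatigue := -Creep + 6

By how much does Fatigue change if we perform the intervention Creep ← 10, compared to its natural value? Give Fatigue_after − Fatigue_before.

The intervention breaks the incoming arrows to Creep: Creep := |Load - Temp| no longer applies, and Creep = 10.
Fatigue = -Creep + 6  [with Creep=10]  = -4
Without intervention: Creep = |Load - Temp|  [with Load=2, Temp=6]  = 4; Fatigue = -Creep + 6  [with Creep=4]  = 2.
Change = -4 − 2 = -6.

-6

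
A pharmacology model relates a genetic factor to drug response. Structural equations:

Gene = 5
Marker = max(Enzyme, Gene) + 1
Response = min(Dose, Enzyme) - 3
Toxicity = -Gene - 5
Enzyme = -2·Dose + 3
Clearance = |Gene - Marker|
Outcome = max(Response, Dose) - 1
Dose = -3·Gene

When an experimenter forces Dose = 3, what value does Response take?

-6

do(Dose=3) replaces the equation Dose = -3·Gene with the constant Dose = 3.
Enzyme = -2·Dose + 3  [with Dose=3]  = -3
Response = min(Dose, Enzyme) - 3  [with Dose=3, Enzyme=-3]  = -6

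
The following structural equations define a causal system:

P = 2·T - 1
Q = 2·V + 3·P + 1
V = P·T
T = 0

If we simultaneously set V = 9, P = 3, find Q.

The joint intervention fixes V = 9, P = 3, removing each variable's own equation.
Q = 2·V + 3·P + 1  [with V=9, P=3]  = 28

28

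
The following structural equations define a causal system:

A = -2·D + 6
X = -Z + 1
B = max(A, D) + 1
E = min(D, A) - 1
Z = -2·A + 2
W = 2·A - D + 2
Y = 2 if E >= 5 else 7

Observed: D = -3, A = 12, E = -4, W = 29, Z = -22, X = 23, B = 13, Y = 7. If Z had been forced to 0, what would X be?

The intervention breaks the incoming arrows to Z: Z = -2·A + 2 no longer applies, and Z = 0.
X = -Z + 1  [with Z=0]  = 1

1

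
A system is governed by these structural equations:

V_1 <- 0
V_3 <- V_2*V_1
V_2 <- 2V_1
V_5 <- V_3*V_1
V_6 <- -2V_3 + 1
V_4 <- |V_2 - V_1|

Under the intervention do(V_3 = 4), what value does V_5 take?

0

do(V_3=4) replaces the equation V_3 <- V_2*V_1 with the constant V_3 = 4.
V_5 = V_3*V_1  [with V_3=4, V_1=0]  = 0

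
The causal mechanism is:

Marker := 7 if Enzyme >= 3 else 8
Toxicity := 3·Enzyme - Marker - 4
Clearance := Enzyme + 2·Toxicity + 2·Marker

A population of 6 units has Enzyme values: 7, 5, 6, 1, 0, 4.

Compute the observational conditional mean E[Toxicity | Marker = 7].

5.5

Observing Marker=7 restricts to units where Marker's equation naturally yields 7: Enzyme ∈ {7, 5, 6, 4}. In that subpopulation Toxicity = 10, 4, 7, 1, mean 5.5.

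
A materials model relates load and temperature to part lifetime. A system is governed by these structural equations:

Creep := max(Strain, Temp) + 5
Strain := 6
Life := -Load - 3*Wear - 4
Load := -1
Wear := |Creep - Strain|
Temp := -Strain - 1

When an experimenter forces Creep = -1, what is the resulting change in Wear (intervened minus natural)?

Intervening sets Creep = -1 and removes its equation (Creep := max(Strain, Temp) + 5).
Wear = |Creep - Strain|  [with Creep=-1, Strain=6]  = 7
Without intervention: Temp = -Strain - 1  [with Strain=6]  = -7; Creep = max(Strain, Temp) + 5  [with Strain=6, Temp=-7]  = 11; Wear = |Creep - Strain|  [with Creep=11, Strain=6]  = 5.
Change = 7 − 5 = 2.

2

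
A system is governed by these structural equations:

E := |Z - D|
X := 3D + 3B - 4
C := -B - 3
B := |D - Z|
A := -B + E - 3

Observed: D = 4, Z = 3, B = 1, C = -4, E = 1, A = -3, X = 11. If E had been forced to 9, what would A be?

5

The intervention breaks the incoming arrows to E: E := |Z - D| no longer applies, and E = 9.
B = |D - Z|  [with D=4, Z=3]  = 1
A = -B + E - 3  [with B=1, E=9]  = 5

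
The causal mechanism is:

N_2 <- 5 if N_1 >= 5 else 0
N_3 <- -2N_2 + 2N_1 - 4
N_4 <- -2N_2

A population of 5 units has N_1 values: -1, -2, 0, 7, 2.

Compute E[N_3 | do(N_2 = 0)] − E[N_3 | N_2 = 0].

do(N_2=0) breaks N_2's dependence on N_1. With N_2=0 fixed, N_3 across the units is -6, -8, -4, 10, 0, mean -1.6.
Observing N_2=0 restricts to units where N_2's equation naturally yields 0: N_1 ∈ {-1, -2, 0, 2}. In that subpopulation N_3 = -6, -8, -4, 0, mean -4.5.
Difference = -1.6 − (-4.5) = 2.9.

2.9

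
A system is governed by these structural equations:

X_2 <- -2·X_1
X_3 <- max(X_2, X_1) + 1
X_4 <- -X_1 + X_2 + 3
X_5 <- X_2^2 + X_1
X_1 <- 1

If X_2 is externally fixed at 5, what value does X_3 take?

The intervention breaks the incoming arrows to X_2: X_2 <- -2·X_1 no longer applies, and X_2 = 5.
X_3 = max(X_2, X_1) + 1  [with X_2=5, X_1=1]  = 6

6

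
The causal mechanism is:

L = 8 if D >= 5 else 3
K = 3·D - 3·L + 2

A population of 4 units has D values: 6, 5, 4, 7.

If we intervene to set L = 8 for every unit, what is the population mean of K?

-5.5

Every unit gets L=8 under the intervention. K values become -4, -7, -10, -1; E[K|do(L=8)] = -5.5.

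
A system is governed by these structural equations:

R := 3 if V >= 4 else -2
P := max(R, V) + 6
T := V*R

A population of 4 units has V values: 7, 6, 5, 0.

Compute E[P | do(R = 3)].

11.25

do(R=3) breaks R's dependence on V. With R=3 fixed, P across the units is 13, 12, 11, 9, mean 11.25.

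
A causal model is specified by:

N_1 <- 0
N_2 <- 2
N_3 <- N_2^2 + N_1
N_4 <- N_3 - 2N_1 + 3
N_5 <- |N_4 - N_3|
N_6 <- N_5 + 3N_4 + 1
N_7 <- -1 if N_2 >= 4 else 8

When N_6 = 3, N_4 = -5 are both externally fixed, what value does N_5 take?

9

Setting N_6 = 3, N_4 = -5 by intervention discards those variables' equations.
N_3 = N_2^2 + N_1  [with N_2=2, N_1=0]  = 4
N_5 = |N_4 - N_3|  [with N_4=-5, N_3=4]  = 9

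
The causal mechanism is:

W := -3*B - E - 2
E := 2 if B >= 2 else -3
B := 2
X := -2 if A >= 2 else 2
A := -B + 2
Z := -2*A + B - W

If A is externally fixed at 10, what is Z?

-8

do(A=10) replaces the equation A := -B + 2 with the constant A = 10.
E = 2 if B >= 2 else -3  [with B=2]  = 2
W = -3*B - E - 2  [with B=2, E=2]  = -10
Z = -2*A + B - W  [with A=10, B=2, W=-10]  = -8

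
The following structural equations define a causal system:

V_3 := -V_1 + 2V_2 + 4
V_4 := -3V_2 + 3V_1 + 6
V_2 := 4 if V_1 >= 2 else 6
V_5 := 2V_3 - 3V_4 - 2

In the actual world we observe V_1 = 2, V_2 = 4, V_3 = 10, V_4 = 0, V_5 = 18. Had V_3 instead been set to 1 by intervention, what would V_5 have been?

0

do(V_3=1) replaces the equation V_3 := -V_1 + 2V_2 + 4 with the constant V_3 = 1.
V_2 = 4 if V_1 >= 2 else 6  [with V_1=2]  = 4
V_4 = -3V_2 + 3V_1 + 6  [with V_2=4, V_1=2]  = 0
V_5 = 2V_3 - 3V_4 - 2  [with V_3=1, V_4=0]  = 0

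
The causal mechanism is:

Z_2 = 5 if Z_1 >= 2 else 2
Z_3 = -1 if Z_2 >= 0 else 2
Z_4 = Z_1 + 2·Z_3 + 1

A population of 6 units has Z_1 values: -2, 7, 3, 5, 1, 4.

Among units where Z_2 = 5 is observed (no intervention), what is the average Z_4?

3.75

Conditioning on Z_2=5 selects the 4 unit(s) with Z_1 ∈ {7, 3, 5, 4}. Their Z_4 values: 6, 2, 4, 3. Mean = 3.75.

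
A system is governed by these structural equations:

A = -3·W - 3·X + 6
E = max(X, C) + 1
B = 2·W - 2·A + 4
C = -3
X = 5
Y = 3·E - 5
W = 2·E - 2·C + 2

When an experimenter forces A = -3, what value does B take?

The intervention breaks the incoming arrows to A: A = -3·W - 3·X + 6 no longer applies, and A = -3.
E = max(X, C) + 1  [with X=5, C=-3]  = 6
W = 2·E - 2·C + 2  [with E=6, C=-3]  = 20
B = 2·W - 2·A + 4  [with W=20, A=-3]  = 50

50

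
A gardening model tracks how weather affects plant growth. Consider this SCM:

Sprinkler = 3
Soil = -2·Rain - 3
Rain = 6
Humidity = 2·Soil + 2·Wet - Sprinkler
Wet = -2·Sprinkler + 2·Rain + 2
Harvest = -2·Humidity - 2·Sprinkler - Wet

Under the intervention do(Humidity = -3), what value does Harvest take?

-8

The intervention breaks the incoming arrows to Humidity: Humidity = 2·Soil + 2·Wet - Sprinkler no longer applies, and Humidity = -3.
Wet = -2·Sprinkler + 2·Rain + 2  [with Sprinkler=3, Rain=6]  = 8
Harvest = -2·Humidity - 2·Sprinkler - Wet  [with Humidity=-3, Sprinkler=3, Wet=8]  = -8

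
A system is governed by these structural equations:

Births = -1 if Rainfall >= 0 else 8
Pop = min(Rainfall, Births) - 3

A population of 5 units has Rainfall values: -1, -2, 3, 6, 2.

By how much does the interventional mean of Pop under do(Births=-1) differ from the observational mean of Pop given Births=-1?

do(Births=-1) breaks Births's dependence on Rainfall. With Births=-1 fixed, Pop across the units is -4, -5, -4, -4, -4, mean -4.2.
Observing Births=-1 restricts to units where Births's equation naturally yields -1: Rainfall ∈ {3, 6, 2}. In that subpopulation Pop = -4, -4, -4, mean -4.
Difference = -4.2 − (-4) = -0.2.

-0.2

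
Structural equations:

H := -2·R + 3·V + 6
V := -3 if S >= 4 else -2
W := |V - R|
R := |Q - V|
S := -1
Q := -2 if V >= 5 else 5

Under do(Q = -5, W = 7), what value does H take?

-6

The joint intervention fixes Q = -5, W = 7, removing each variable's own equation.
V = -3 if S >= 4 else -2  [with S=-1]  = -2
R = |Q - V|  [with Q=-5, V=-2]  = 3
H = -2·R + 3·V + 6  [with R=3, V=-2]  = -6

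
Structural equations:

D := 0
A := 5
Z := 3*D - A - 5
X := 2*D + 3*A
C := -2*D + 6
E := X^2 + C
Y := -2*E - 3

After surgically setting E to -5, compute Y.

Intervening sets E = -5 and removes its equation (E := X^2 + C).
Y = -2*E - 3  [with E=-5]  = 7

7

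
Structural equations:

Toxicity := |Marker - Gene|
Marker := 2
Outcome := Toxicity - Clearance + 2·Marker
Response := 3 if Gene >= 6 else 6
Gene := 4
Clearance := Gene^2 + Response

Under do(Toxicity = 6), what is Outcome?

-12

Under do(Toxicity=6), the mechanism Toxicity := |Marker - Gene| is discarded; Toxicity is fixed at 6.
Response = 3 if Gene >= 6 else 6  [with Gene=4]  = 6
Clearance = Gene^2 + Response  [with Gene=4, Response=6]  = 22
Outcome = Toxicity - Clearance + 2·Marker  [with Toxicity=6, Clearance=22, Marker=2]  = -12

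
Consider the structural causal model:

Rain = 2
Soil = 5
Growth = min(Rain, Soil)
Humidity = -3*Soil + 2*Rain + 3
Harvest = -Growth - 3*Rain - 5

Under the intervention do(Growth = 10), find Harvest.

-21

do(Growth=10) replaces the equation Growth = min(Rain, Soil) with the constant Growth = 10.
Harvest = -Growth - 3*Rain - 5  [with Growth=10, Rain=2]  = -21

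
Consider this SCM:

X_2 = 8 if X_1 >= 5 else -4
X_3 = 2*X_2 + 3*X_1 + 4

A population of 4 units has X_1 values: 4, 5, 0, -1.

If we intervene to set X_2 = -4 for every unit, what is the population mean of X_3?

do(X_2=-4) breaks X_2's dependence on X_1. With X_2=-4 fixed, X_3 across the units is 8, 11, -4, -7, mean 2.

2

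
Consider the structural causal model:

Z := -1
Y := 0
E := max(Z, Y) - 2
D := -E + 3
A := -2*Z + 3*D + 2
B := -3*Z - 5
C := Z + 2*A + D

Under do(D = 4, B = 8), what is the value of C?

Setting D = 4, B = 8 by intervention discards those variables' equations.
A = -2*Z + 3*D + 2  [with Z=-1, D=4]  = 16
C = Z + 2*A + D  [with Z=-1, A=16, D=4]  = 35

35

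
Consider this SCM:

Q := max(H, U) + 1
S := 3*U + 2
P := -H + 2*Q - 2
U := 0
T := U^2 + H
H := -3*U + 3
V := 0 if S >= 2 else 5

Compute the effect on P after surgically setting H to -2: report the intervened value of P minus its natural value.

do(H=-2) replaces the equation H := -3*U + 3 with the constant H = -2.
Q = max(H, U) + 1  [with H=-2, U=0]  = 1
P = -H + 2*Q - 2  [with H=-2, Q=1]  = 2
Without intervention: H = -3*U + 3  [with U=0]  = 3; Q = max(H, U) + 1  [with H=3, U=0]  = 4; P = -H + 2*Q - 2  [with H=3, Q=4]  = 3.
Change = 2 − 3 = -1.

-1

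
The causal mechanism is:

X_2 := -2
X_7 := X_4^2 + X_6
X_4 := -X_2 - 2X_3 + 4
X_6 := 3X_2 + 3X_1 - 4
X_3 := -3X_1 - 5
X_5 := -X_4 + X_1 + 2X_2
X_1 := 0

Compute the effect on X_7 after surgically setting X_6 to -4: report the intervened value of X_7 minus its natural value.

6

Intervening sets X_6 = -4 and removes its equation (X_6 := 3X_2 + 3X_1 - 4).
X_3 = -3X_1 - 5  [with X_1=0]  = -5
X_4 = -X_2 - 2X_3 + 4  [with X_2=-2, X_3=-5]  = 16
X_7 = X_4^2 + X_6  [with X_4=16, X_6=-4]  = 252
Without intervention: X_3 = -3X_1 - 5  [with X_1=0]  = -5; X_4 = -X_2 - 2X_3 + 4  [with X_2=-2, X_3=-5]  = 16; X_6 = 3X_2 + 3X_1 - 4  [with X_2=-2, X_1=0]  = -10; X_7 = X_4^2 + X_6  [with X_4=16, X_6=-10]  = 246.
Change = 252 − 246 = 6.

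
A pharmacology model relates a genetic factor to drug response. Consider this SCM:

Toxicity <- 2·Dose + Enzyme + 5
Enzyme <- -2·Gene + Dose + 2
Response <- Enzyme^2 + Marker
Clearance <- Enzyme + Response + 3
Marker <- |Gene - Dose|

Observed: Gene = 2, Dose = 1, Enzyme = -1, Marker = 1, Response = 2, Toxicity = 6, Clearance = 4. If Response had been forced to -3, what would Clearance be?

-1

Under do(Response=-3), the mechanism Response <- Enzyme^2 + Marker is discarded; Response is fixed at -3.
Enzyme = -2·Gene + Dose + 2  [with Gene=2, Dose=1]  = -1
Clearance = Enzyme + Response + 3  [with Enzyme=-1, Response=-3]  = -1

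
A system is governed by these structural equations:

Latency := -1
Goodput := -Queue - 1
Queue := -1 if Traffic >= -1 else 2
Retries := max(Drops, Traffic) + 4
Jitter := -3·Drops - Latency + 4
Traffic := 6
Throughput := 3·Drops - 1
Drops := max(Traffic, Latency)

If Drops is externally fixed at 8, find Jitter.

-19

Under do(Drops=8), the mechanism Drops := max(Traffic, Latency) is discarded; Drops is fixed at 8.
Jitter = -3·Drops - Latency + 4  [with Drops=8, Latency=-1]  = -19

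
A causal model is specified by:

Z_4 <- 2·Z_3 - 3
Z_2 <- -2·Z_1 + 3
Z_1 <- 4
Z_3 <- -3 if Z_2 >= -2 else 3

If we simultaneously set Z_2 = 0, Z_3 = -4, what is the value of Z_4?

-11

Setting Z_2 = 0, Z_3 = -4 by intervention discards those variables' equations.
Z_4 = 2·Z_3 - 3  [with Z_3=-4]  = -11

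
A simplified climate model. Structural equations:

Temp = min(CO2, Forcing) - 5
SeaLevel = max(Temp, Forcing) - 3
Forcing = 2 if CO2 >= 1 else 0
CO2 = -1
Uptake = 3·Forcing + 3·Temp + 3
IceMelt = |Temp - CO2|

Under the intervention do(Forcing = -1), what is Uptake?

Under do(Forcing=-1), the mechanism Forcing = 2 if CO2 >= 1 else 0 is discarded; Forcing is fixed at -1.
Temp = min(CO2, Forcing) - 5  [with CO2=-1, Forcing=-1]  = -6
Uptake = 3·Forcing + 3·Temp + 3  [with Forcing=-1, Temp=-6]  = -18

-18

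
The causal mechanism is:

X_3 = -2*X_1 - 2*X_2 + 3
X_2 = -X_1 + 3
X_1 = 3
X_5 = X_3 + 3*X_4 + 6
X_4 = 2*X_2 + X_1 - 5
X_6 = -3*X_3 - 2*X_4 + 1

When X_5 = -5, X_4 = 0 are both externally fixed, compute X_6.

Setting X_5 = -5, X_4 = 0 by intervention discards those variables' equations.
X_2 = -X_1 + 3  [with X_1=3]  = 0
X_3 = -2*X_1 - 2*X_2 + 3  [with X_1=3, X_2=0]  = -3
X_6 = -3*X_3 - 2*X_4 + 1  [with X_3=-3, X_4=0]  = 10

10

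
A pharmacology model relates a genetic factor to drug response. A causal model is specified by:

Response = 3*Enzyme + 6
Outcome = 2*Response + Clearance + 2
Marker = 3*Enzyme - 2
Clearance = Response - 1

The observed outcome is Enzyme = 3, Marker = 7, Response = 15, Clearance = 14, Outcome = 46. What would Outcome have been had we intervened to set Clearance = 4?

Intervening sets Clearance = 4 and removes its equation (Clearance = Response - 1).
Response = 3*Enzyme + 6  [with Enzyme=3]  = 15
Outcome = 2*Response + Clearance + 2  [with Response=15, Clearance=4]  = 36

36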